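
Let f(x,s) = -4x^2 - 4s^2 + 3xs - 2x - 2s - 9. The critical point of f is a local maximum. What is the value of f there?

∂f/∂x = -8x + 3s - 2 = 0 and ∂f/∂s = 3x - 8s - 2 = 0, so (x, s) = (-2/5, -2/5).
The Hessian has f_{xx} = -8, f_{ss} = -8, f_{xs} = 3, giving D = 55 > 0 with f_{xx} < 0, so the point is a local maximum.
f(-2/5, -2/5) = -41/5.

-41/5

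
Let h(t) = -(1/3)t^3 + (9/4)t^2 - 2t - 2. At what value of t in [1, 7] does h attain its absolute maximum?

The derivative is -t^2 + (9/2)t - 2, whose only zero in [1, 7] is t = 4.
Evaluating at the critical points and endpoints: h(1) = -25/12; h(4) = 14/3; h(7) = -241/12.
So the maximum is h(4) = 14/3.

4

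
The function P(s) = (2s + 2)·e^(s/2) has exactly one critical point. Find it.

-3

P'(s) = 2·e^(s/2) + (2s + 2)·(1/2)·e^(s/2) = (s + 3)·e^(s/2). Since e^(s/2) > 0, the only critical point is s = -3.
P''(-3) has the same sign as 1 > 0, so this is a local minimum.
P(-3) = (-4)·e^(-3/2) ≈ -0.8925.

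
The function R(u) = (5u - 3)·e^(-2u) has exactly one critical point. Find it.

By the product rule, R'(u) = (-10u + 11)·e^(-2u). Since e^(-2u) > 0, the only critical point is u = 11/10.
R''(11/10) has the same sign as -10 < 0, so this is a local maximum.
R(11/10) = (5/2)·e^(-11/5) ≈ 0.2770.

11/10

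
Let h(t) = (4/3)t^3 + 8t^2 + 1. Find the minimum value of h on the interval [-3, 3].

1

Differentiating, h'(t) = 4t^2 + 16t; whose only zero in [-3, 3] is t = 0.
Candidates: h(-3) = 37, h(0) = 1, h(3) = 109.
Hence the absolute minimum is 1 at t = 0.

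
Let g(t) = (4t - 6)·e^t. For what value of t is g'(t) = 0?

1/2

By the product rule, g'(t) = (4t - 2)·e^t. Since e^t > 0, the only critical point is t = 1/2.
g''(1/2) has the same sign as 4 > 0, so this is a local minimum.
g(1/2) = (-4)·e^(1/2) ≈ -6.5949.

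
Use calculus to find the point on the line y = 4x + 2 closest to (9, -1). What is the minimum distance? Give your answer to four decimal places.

9.4589

Minimize D(x)^2 = (x - 9)^2 + (4x + 3)^2.
d/dx[D^2] = 2(x - 9) + 2·4·(4x + 3) = 0 ⇒ x = -3/17.
Then y = 22/17 and the distance is √(1521/17) ≈ 9.4589.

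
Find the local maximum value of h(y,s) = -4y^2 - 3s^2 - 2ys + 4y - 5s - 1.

∂h/∂y = -8y - 2s + 4 = 0 and ∂h/∂s = -2y - 6s - 5 = 0, so (y, s) = (17/22, -12/11).
The Hessian has h_{yy} = -8, h_{ss} = -6, h_{ys} = -2, giving D = 44 > 0 with h_{yy} < 0, so the point is a local maximum.
h(17/22, -12/11) = 36/11.

36/11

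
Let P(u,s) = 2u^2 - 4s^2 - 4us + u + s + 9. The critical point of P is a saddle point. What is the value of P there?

217/24

∂P/∂u = 4u - 4s + 1 = 0 and ∂P/∂s = -4u - 8s + 1 = 0, so (u, s) = (-1/12, 1/6).
The Hessian has P_{uu} = 4, P_{ss} = -8, P_{us} = -4, giving D = -48 < 0, so the point is a saddle point.
P(-1/12, 1/6) = 217/24.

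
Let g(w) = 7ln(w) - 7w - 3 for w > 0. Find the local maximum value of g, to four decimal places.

-10.0000

g'(w) = 7/w − 7 = 0 gives w = 1.
g''(w) = -7/w², which is negative for w > 0, so this is a local maximum.
g(1) = 7·ln(1) - 7 - 3 ≈ -10.0000.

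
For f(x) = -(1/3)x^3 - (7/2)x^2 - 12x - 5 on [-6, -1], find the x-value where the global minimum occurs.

-1

Differentiating, f'(x) = -x^2 - 7x - 12; which vanishes at x = -4 and x = -3.
Compare values at every candidate in [-6, -1]: f(-6) = 13; f(-4) = 25/3; f(-3) = 17/2; f(-1) = 23/6.
Hence the absolute minimum is 23/6 at x = -1.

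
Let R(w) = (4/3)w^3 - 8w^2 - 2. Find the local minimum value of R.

Critical points: R'(w) = 4w^2 - 16w vanishes at w = 0, 4.
Second-derivative test with R''(w) = 8w - 16: R''(0) = -16 < 0 ⇒ local maximum; R''(4) = 16 > 0 ⇒ local minimum.
The local minimum is R(4) = -134/3.

-134/3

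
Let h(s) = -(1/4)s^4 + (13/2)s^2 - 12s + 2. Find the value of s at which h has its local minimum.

h'(s) = -s^3 + 13s - 12. Setting h'(s) = 0 gives s ∈ {-4, 1, 3}.
h''(s) = -3s^2 + 13. h''(-4) = -35 < 0 ⇒ local maximum; h''(1) = 10 > 0 ⇒ local minimum; h''(3) = -14 < 0 ⇒ local maximum.
The local minimum is h(1) = -15/4.

1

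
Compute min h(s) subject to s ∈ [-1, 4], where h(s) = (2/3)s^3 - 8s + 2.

h'(s) = 2s^2 - 8, whose only zero in [-1, 4] is s = 2.
Candidates: h(-1) = 28/3, h(2) = -26/3, h(4) = 38/3.
Hence the absolute minimum is -26/3 at s = 2.

-26/3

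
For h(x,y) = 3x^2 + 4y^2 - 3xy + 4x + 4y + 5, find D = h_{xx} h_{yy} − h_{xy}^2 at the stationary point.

39

∂h/∂x = 6x - 3y + 4 = 0 and ∂h/∂y = -3x + 8y + 4 = 0, so (x, y) = (-44/39, -12/13).
The Hessian has h_{xx} = 6, h_{yy} = 8, h_{xy} = -3, giving D = 39 > 0 with h_{xx} > 0, so the point is a local minimum.
D = (6)·(8) − (-3)^2 = 39.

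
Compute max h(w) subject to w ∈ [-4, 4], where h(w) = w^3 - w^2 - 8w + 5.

21

The derivative is 3w^2 - 2w - 8, which vanishes at w = -4/3 and w = 2.
Evaluating at the critical points and endpoints: h(-4) = -43, h(-4/3) = 311/27, h(2) = -7, h(4) = 21.
Hence the absolute maximum is 21 at w = 4.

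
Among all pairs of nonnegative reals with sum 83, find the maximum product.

6889/4

With x + y = 83, the product is P(x) = x(83 − x).
P'(x) = 83 − 2x = 0 gives x = 83/2; P'' = −2 < 0, so this is the maximum.
P = 83/2·83/2 = 6889/4.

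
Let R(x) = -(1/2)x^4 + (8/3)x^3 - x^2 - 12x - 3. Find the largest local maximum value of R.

R'(x) = -2x^3 + 8x^2 - 2x - 12 = 0 at x = -1, 2, 3.
Second-derivative test with R''(x) = -6x^2 + 16x - 2: R''(-1) = -24 < 0 ⇒ local maximum; R''(2) = 6 > 0 ⇒ local minimum; R''(3) = -8 < 0 ⇒ local maximum.
Thus R has its largest local maximum at x = -1, with value 29/6.

29/6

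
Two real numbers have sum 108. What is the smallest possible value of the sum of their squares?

5832

With a + b = 108, a^2 + b^2 = a^2 + (108 − a)^2.
The derivative 2a − 2(108 − a) = 4a − 216 vanishes at a = 54; second derivative 4 > 0, a minimum.
The minimum is 2·(54)^2 = 5832.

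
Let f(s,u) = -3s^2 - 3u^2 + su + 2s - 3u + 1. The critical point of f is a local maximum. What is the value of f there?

∂f/∂s = -6s + u + 2 = 0 and ∂f/∂u = s - 6u - 3 = 0, so (s, u) = (9/35, -16/35).
The Hessian has f_{ss} = -6, f_{uu} = -6, f_{su} = 1, giving D = 35 > 0 with f_{ss} < 0, so the point is a local maximum.
f(9/35, -16/35) = 68/35.

68/35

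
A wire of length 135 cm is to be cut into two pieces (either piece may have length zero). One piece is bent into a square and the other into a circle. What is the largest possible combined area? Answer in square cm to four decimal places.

1450.2994

Let x be the length used for the square. Square side x/4; circle radius (135−x)/(2π).
A(x) = (x/4)² + π·((135−x)/(2π))² = x²/16 + (135−x)²/(4π) for 0 ≤ x ≤ 135. A'(x) = x/8 − (135−x)/(2π) = 0 gives x = 4·135/(π+4) ≈ 75.6134.
A'' > 0, so the interior critical point is a minimum; the maximum is at an endpoint. A(0) = 1450.2994 and A(135) = 1139.0625, so the largest area is 1450.2994.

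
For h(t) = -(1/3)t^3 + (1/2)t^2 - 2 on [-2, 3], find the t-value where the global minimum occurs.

3

h'(t) = -t^2 + t, which vanishes at t = 0 and t = 1.
Compare values at every candidate in [-2, 3]: h(-2) = 8/3, h(0) = -2, h(1) = -11/6, h(3) = -13/2.
Hence the absolute minimum is -13/2 at t = 3.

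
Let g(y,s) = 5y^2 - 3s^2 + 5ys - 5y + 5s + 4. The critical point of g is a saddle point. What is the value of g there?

103/17

∂g/∂y = 10y + 5s - 5 = 0 and ∂g/∂s = 5y - 6s + 5 = 0, so (y, s) = (1/17, 15/17).
The Hessian has g_{yy} = 10, g_{ss} = -6, g_{ys} = 5, giving D = -85 < 0, so the point is a saddle point.
g(1/17, 15/17) = 103/17.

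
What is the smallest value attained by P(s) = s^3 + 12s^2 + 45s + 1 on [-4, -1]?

P'(s) = 3s^2 + 24s + 45, whose only zero in [-4, -1] is s = -3.
Candidates: P(-4) = -51; P(-3) = -53; P(-1) = -33.
So the minimum is P(-3) = -53.

-53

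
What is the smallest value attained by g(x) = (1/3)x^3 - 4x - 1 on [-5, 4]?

-68/3

g'(x) = x^2 - 4, which vanishes at x = -2 and x = 2.
Candidates: g(-5) = -68/3; g(-2) = 13/3; g(2) = -19/3; g(4) = 13/3.
The minimum over the interval is -68/3, attained at x = -5.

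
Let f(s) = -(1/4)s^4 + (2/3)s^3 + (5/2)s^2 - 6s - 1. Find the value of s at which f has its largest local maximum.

-2

f'(s) = -s^3 + 2s^2 + 5s - 6 = 0 at s = -2, 1, 3.
Second-derivative test with f''(s) = -3s^2 + 4s + 5: f''(-2) = -15 < 0 ⇒ local maximum; f''(1) = 6 > 0 ⇒ local minimum; f''(3) = -10 < 0 ⇒ local maximum.
The largest local maximum is f(-2) = 35/3.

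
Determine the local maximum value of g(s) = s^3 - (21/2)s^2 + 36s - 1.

g'(s) = 3s^2 - 21s + 36. Setting g'(s) = 0 gives s ∈ {3, 4}.
Second-derivative test with g''(s) = 6s - 21: g''(3) = -3 < 0 ⇒ local maximum; g''(4) = 3 > 0 ⇒ local minimum.
So the local maximum value is g(3) = 79/2.

79/2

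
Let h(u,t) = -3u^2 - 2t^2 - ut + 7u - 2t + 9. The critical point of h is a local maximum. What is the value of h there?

331/23

∂h/∂u = -6u - t + 7 = 0 and ∂h/∂t = -u - 4t - 2 = 0, so (u, t) = (30/23, -19/23).
The Hessian has h_{uu} = -6, h_{tt} = -4, h_{ut} = -1, giving D = 23 > 0 with h_{uu} < 0, so the point is a local maximum.
h(30/23, -19/23) = 331/23.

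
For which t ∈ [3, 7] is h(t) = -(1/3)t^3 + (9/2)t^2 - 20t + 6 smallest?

Differentiating, h'(t) = -t^2 + 9t - 20; which vanishes at t = 4 and t = 5.
Compare values at every candidate in [3, 7]: h(3) = -45/2,  h(4) = -70/3,  h(5) = -139/6,  h(7) = -167/6.
So the minimum is h(7) = -167/6.

7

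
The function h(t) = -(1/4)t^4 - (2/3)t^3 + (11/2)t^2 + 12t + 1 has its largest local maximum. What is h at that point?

193/4

h'(t) = -t^3 - 2t^2 + 11t + 12. Setting h'(t) = 0 gives t ∈ {-4, -1, 3}.
Since h''(t) = -3t^2 - 4t + 11, we get h''(-4) = -21 < 0 ⇒ local maximum; h''(-1) = 12 > 0 ⇒ local minimum; h''(3) = -28 < 0 ⇒ local maximum.
Thus h has its largest local maximum at t = 3, with value 193/4.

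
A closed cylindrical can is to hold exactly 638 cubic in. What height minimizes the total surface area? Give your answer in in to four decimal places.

With radius r and height h, πr²h = 638 so h = 638/(πr²), and S(r) = 2πr² + 2πrh = 2πr² + 2·638/r.
S'(r) = 4πr − 2·638/r² = 0 ⇒ r³ = 638/(2π), so r ≈ 4.6653 and h = 2r ≈ 9.3306.
S''(r) = 4π + 4·638/r³ > 0, so this is the minimum; S ≈ 410.2623.

9.3306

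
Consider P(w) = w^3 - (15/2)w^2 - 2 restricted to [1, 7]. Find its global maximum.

-17/2

Differentiating, P'(w) = 3w^2 - 15w; whose only zero in [1, 7] is w = 5.
Candidates: P(1) = -17/2,  P(5) = -129/2,  P(7) = -53/2.
So the maximum is P(1) = -17/2.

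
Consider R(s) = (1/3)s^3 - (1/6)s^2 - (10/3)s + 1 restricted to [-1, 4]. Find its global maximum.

The derivative is s^2 - (1/3)s - 10/3, whose only zero in [-1, 4] is s = 2.
Evaluating at the critical points and endpoints: R(-1) = 23/6,  R(2) = -11/3,  R(4) = 19/3.
Hence the absolute maximum is 19/3 at s = 4.

19/3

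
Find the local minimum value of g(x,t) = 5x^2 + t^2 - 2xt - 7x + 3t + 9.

∂g/∂x = 10x - 2t - 7 = 0 and ∂g/∂t = -2x + 2t + 3 = 0, so (x, t) = (1/2, -1).
The Hessian has g_{xx} = 10, g_{tt} = 2, g_{xt} = -2, giving D = 16 > 0 with g_{xx} > 0, so the point is a local minimum.
g(1/2, -1) = 23/4.

23/4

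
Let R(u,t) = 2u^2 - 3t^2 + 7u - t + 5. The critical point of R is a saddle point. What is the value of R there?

∂R/∂u = 4u + 7 = 0 and ∂R/∂t = -6t - 1 = 0, so (u, t) = (-7/4, -1/6).
The Hessian has R_{uu} = 4, R_{tt} = -6, R_{ut} = 0, giving D = -24 < 0, so the point is a saddle point.
R(-7/4, -1/6) = -25/24.

-25/24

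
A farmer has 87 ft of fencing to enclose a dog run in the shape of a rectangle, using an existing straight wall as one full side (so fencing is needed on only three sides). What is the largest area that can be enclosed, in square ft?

7569/8

Let the sides perpendicular to the wall have length x and the parallel side y, so 2x + y = 87 and the area is A = xy = x(87 − 2x).
A'(x) = 87 − 4x = 0 gives x = 87/4, and A''(x) = −4 < 0 confirms a maximum.
Then y = 87 − 2·87/4 = 87/2 and A = 7569/8.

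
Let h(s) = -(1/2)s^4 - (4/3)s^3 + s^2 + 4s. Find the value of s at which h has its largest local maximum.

1

h'(s) = -2s^3 - 4s^2 + 2s + 4. Setting h'(s) = 0 gives s ∈ {-2, -1, 1}.
h''(s) = -6s^2 - 8s + 2. h''(-2) = -6 < 0 ⇒ local maximum; h''(-1) = 4 > 0 ⇒ local minimum; h''(1) = -12 < 0 ⇒ local maximum.
Thus h has its largest local maximum at s = 1, with value 19/6.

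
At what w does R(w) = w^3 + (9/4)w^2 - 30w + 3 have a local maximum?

-4

R'(w) = 3w^2 + (9/2)w - 30 = 0 at w = -4, 5/2.
Second-derivative test with R''(w) = 6w + 9/2: R''(-4) = -39/2 < 0 ⇒ local maximum; R''(5/2) = 39/2 > 0 ⇒ local minimum.
Thus R has its local maximum at w = -4, with value 95.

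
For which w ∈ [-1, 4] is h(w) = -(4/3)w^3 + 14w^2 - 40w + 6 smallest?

2

Differentiating, h'(w) = -4w^2 + 28w - 40; whose only zero in [-1, 4] is w = 2.
Compare values at every candidate in [-1, 4]: h(-1) = 184/3, h(2) = -86/3, h(4) = -46/3.
Hence the absolute minimum is -86/3 at w = 2.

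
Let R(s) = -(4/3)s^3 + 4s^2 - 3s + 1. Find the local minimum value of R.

1/3

Critical points: R'(s) = -4s^2 + 8s - 3 vanishes at s = 1/2, 3/2.
R''(s) = -8s + 8. R''(1/2) = 4 > 0 ⇒ local minimum; R''(3/2) = -4 < 0 ⇒ local maximum.
So the local minimum value is R(1/2) = 1/3.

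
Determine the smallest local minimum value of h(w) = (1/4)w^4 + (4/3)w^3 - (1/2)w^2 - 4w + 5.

-25/3

Critical points: h'(w) = w^3 + 4w^2 - w - 4 vanishes at w = -4, -1, 1.
h''(w) = 3w^2 + 8w - 1. h''(-4) = 15 > 0 ⇒ local minimum; h''(-1) = -6 < 0 ⇒ local maximum; h''(1) = 10 > 0 ⇒ local minimum.
So the smallest local minimum value is h(-4) = -25/3.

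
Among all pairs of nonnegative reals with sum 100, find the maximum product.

2500

With x + y = 100, the product is P(x) = x(100 − x).
P'(x) = 100 − 2x = 0 gives x = 50; P'' = −2 < 0, so this is the maximum.
P = 50·50 = 2500.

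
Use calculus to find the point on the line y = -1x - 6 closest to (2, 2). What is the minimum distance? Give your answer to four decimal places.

Minimize D(x)^2 = (x - 2)^2 + (-x - 8)^2.
d/dx[D^2] = 2(x - 2) + 2·(-1)·(-x - 8) = 0 ⇒ x = -3.
Then y = -3 and the distance is √(50) ≈ 7.0711.

7.0711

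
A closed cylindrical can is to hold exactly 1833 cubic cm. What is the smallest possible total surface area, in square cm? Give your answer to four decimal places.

With radius r and height h, πr²h = 1833 so h = 1833/(πr²), and S(r) = 2πr² + 2πrh = 2πr² + 2·1833/r.
S'(r) = 4πr − 2·1833/r² = 0 ⇒ r³ = 1833/(2π), so r ≈ 6.6322 and h = 2r ≈ 13.2645.
S''(r) = 4π + 4·1833/r³ > 0, so this is the minimum; S ≈ 829.1304.

829.1304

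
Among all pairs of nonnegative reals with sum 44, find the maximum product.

With x + y = 44, the product is P(x) = x(44 − x).
P'(x) = 44 − 2x = 0 gives x = 22; P'' = −2 < 0, so this is the maximum.
P = 22·22 = 484.

484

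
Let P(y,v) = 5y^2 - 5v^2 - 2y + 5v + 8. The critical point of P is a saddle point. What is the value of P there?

∂P/∂y = 10y - 2 = 0 and ∂P/∂v = -10v + 5 = 0, so (y, v) = (1/5, 1/2).
The Hessian has P_{yy} = 10, P_{vv} = -10, P_{yv} = 0, giving D = -100 < 0, so the point is a saddle point.
P(1/5, 1/2) = 181/20.

181/20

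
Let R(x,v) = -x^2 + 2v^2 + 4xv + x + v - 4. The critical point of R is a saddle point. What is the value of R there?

-33/8

∂R/∂x = -2x + 4v + 1 = 0 and ∂R/∂v = 4x + 4v + 1 = 0, so (x, v) = (0, -1/4).
The Hessian has R_{xx} = -2, R_{vv} = 4, R_{xv} = 4, giving D = -24 < 0, so the point is a saddle point.
R(0, -1/4) = -33/8.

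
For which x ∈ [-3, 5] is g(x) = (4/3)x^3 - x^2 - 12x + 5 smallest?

2

g'(x) = 4x^2 - 2x - 12, which vanishes at x = -3/2 and x = 2.
Compare values at every candidate in [-3, 5]: g(-3) = -4; g(-3/2) = 65/4; g(2) = -37/3; g(5) = 260/3.
The minimum over the interval is -37/3, attained at x = 2.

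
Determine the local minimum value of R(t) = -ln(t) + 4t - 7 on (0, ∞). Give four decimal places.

-4.6137

R'(t) = -1/t + 4 = 0 gives t = 1/4.
R''(t) = 1/t², which is positive for t > 0, so this is a local minimum.
R(1/4) = -1·ln(1/4) + 1 - 7 ≈ -4.6137.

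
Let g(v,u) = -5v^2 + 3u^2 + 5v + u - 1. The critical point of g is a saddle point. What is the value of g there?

1/6

∂g/∂v = -10v + 5 = 0 and ∂g/∂u = 6u + 1 = 0, so (v, u) = (1/2, -1/6).
The Hessian has g_{vv} = -10, g_{uu} = 6, g_{vu} = 0, giving D = -60 < 0, so the point is a saddle point.
g(1/2, -1/6) = 1/6.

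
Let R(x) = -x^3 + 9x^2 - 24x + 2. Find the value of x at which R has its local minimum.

2

R'(x) = -3x^2 + 18x - 24 = 0 at x = 2, 4.
Second-derivative test with R''(x) = -6x + 18: R''(2) = 6 > 0 ⇒ local minimum; R''(4) = -6 < 0 ⇒ local maximum.
The local minimum is R(2) = -18.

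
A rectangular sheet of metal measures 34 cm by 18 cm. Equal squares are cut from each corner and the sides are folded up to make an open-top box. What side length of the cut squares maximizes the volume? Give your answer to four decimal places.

3.7564

With cut size x, the volume is V(x) = x(34 − 2x)(18 − 2x) for 0 < x < 9.
V'(x) = 12x^2 − 208x + 612. Setting V'(x) = 0 gives x ≈ 3.7564 (the root in (0, 9)).
V''(x) = 24x − 208 is negative there, so this is the maximum; V ≈ 1043.4399.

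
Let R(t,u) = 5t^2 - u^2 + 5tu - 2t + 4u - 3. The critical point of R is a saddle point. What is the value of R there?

∂R/∂t = 10t + 5u - 2 = 0 and ∂R/∂u = 5t - 2u + 4 = 0, so (t, u) = (-16/45, 10/9).
The Hessian has R_{tt} = 10, R_{uu} = -2, R_{tu} = 5, giving D = -45 < 0, so the point is a saddle point.
R(-16/45, 10/9) = -19/45.

-19/45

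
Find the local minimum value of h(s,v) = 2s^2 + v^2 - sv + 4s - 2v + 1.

∂h/∂s = 4s - v + 4 = 0 and ∂h/∂v = -s + 2v - 2 = 0, so (s, v) = (-6/7, 4/7).
The Hessian has h_{ss} = 4, h_{vv} = 2, h_{sv} = -1, giving D = 7 > 0 with h_{ss} > 0, so the point is a local minimum.
h(-6/7, 4/7) = -9/7.

-9/7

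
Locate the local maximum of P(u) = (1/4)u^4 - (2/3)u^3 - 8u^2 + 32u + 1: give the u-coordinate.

Critical points: P'(u) = u^3 - 2u^2 - 16u + 32 vanishes at u = -4, 2, 4.
P''(u) = 3u^2 - 4u - 16. P''(-4) = 48 > 0 ⇒ local minimum; P''(2) = -12 < 0 ⇒ local maximum; P''(4) = 16 > 0 ⇒ local minimum.
Thus P has its local maximum at u = 2, with value 95/3.

2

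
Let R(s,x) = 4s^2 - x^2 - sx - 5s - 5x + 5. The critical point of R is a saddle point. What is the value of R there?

185/17

∂R/∂s = 8s - x - 5 = 0 and ∂R/∂x = -s - 2x - 5 = 0, so (s, x) = (5/17, -45/17).
The Hessian has R_{ss} = 8, R_{xx} = -2, R_{sx} = -1, giving D = -17 < 0, so the point is a saddle point.
R(5/17, -45/17) = 185/17.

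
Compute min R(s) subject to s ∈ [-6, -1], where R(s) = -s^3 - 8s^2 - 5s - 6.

R'(s) = -3s^2 - 16s - 5, whose only zero in [-6, -1] is s = -5.
Candidates: R(-6) = -48, R(-5) = -56, R(-1) = -8.
So the minimum is R(-5) = -56.

-56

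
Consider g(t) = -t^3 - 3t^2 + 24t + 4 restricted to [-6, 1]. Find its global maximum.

The derivative is -3t^2 - 6t + 24, whose only zero in [-6, 1] is t = -4.
Evaluating at the critical points and endpoints: g(-6) = -32,  g(-4) = -76,  g(1) = 24.
The maximum over the interval is 24, attained at t = 1.

24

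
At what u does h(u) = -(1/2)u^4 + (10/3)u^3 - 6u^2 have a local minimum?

2

Critical points: h'(u) = -2u^3 + 10u^2 - 12u vanishes at u = 0, 2, 3.
Since h''(u) = -6u^2 + 20u - 12, we get h''(0) = -12 < 0 ⇒ local maximum; h''(2) = 4 > 0 ⇒ local minimum; h''(3) = -6 < 0 ⇒ local maximum.
The local minimum is h(2) = -16/3.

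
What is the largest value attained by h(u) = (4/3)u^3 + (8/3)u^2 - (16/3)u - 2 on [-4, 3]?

42

Differentiating, h'(u) = 4u^2 + (16/3)u - 16/3; which vanishes at u = -2 and u = 2/3.
Compare values at every candidate in [-4, 3]: h(-4) = -70/3,  h(-2) = 26/3,  h(2/3) = -322/81,  h(3) = 42.
So the maximum is h(3) = 42.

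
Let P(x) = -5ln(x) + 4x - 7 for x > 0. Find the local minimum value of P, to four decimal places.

P'(x) = -5/x + 4 = 0 gives x = 5/4.
P''(x) = 5/x², which is positive for x > 0, so this is a local minimum.
P(5/4) = -5·ln(5/4) + 5 - 7 ≈ -3.1157.

-3.1157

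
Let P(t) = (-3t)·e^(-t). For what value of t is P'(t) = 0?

P'(t) = (-3)·e^(-t) + (-3t)·(-1)·e^(-t) = (3t - 3)·e^(-t). Since e^(-t) > 0, the only critical point is t = 1.
P''(1) has the same sign as 3 > 0, so this is a local minimum.
P(1) = (-3)·e^(-1) ≈ -1.1036.

1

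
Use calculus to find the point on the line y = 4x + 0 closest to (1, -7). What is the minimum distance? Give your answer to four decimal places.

2.6679

Minimize D(x)^2 = (x - 1)^2 + (4x + 7)^2.
d/dx[D^2] = 2(x - 1) + 2·4·(4x + 7) = 0 ⇒ x = -27/17.
Then y = -108/17 and the distance is √(121/17) ≈ 2.6679.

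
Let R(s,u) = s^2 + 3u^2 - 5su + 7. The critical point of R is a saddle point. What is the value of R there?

∂R/∂s = 2s - 5u = 0 and ∂R/∂u = -5s + 6u = 0, so (s, u) = (0, 0).
The Hessian has R_{ss} = 2, R_{uu} = 6, R_{su} = -5, giving D = -13 < 0, so the point is a saddle point.
R(0, 0) = 7.

7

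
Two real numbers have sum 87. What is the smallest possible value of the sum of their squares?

With a + b = 87, a^2 + b^2 = a^2 + (87 − a)^2.
The derivative 2a − 2(87 − a) = 4a − 174 vanishes at a = 87/2; second derivative 4 > 0, a minimum.
The minimum is 2·(87/2)^2 = 7569/2.

7569/2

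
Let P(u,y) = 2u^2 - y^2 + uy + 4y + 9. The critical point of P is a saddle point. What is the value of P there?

∂P/∂u = 4u + y = 0 and ∂P/∂y = u - 2y + 4 = 0, so (u, y) = (-4/9, 16/9).
The Hessian has P_{uu} = 4, P_{yy} = -2, P_{uy} = 1, giving D = -9 < 0, so the point is a saddle point.
P(-4/9, 16/9) = 113/9.

113/9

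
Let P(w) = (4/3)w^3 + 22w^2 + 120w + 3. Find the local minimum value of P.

-641/3

P'(w) = 4w^2 + 44w + 120 = 0 at w = -6, -5.
P''(w) = 8w + 44. P''(-6) = -4 < 0 ⇒ local maximum; P''(-5) = 4 > 0 ⇒ local minimum.
The local minimum is P(-5) = -641/3.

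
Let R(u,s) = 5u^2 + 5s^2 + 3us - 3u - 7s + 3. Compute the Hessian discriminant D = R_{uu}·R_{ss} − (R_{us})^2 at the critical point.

∂R/∂u = 10u + 3s - 3 = 0 and ∂R/∂s = 3u + 10s - 7 = 0, so (u, s) = (9/91, 61/91).
The Hessian has R_{uu} = 10, R_{ss} = 10, R_{us} = 3, giving D = 91 > 0 with R_{uu} > 0, so the point is a local minimum.
D = (10)·(10) − (3)^2 = 91.

91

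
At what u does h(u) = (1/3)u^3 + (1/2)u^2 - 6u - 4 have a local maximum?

-3

h'(u) = u^2 + u - 6 = 0 at u = -3, 2.
h''(u) = 2u + 1. h''(-3) = -5 < 0 ⇒ local maximum; h''(2) = 5 > 0 ⇒ local minimum.
Thus h has its local maximum at u = -3, with value 19/2.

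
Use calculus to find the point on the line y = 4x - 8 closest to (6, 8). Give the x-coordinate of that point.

Minimize D(x)^2 = (x - 6)^2 + (4x - 16)^2.
d/dx[D^2] = 2(x - 6) + 2·4·(4x - 16) = 0 ⇒ x = 70/17.
Then y = 144/17 and the distance is √(64/17) ≈ 1.9403.

70/17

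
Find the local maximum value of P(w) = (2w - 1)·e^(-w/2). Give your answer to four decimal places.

By the product rule, P'(w) = (-w + 5/2)·e^(-w/2). Since e^(-w/2) > 0, the only critical point is w = 5/2.
P''(5/2) has the same sign as -1 < 0, so this is a local maximum.
P(5/2) = (4)·e^(-5/4) ≈ 1.1460.

1.1460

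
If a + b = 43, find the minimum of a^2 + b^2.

1849/2

With a + b = 43, a^2 + b^2 = a^2 + (43 − a)^2.
The derivative 2a − 2(43 − a) = 4a − 86 vanishes at a = 43/2; second derivative 4 > 0, a minimum.
The minimum is 2·(43/2)^2 = 1849/2.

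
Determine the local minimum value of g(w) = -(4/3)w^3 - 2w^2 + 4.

10/3

Critical points: g'(w) = -4w^2 - 4w vanishes at w = -1, 0.
g''(w) = -8w - 4. g''(-1) = 4 > 0 ⇒ local minimum; g''(0) = -4 < 0 ⇒ local maximum.
Thus g has its local minimum at w = -1, with value 10/3.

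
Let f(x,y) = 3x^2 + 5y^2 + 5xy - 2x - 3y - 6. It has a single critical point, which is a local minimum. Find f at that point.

-227/35

∂f/∂x = 6x + 5y - 2 = 0 and ∂f/∂y = 5x + 10y - 3 = 0, so (x, y) = (1/7, 8/35).
The Hessian has f_{xx} = 6, f_{yy} = 10, f_{xy} = 5, giving D = 35 > 0 with f_{xx} > 0, so the point is a local minimum.
f(1/7, 8/35) = -227/35.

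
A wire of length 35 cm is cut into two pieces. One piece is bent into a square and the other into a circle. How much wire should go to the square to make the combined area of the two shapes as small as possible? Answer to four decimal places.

Let x be the length used for the square. Square side x/4; circle radius (35−x)/(2π).
A(x) = (x/4)² + π·((35−x)/(2π))² = x²/16 + (35−x)²/(4π) for 0 ≤ x ≤ 35. A'(x) = x/8 − (35−x)/(2π) = 0 gives x = 4·35/(π+4) ≈ 19.6035.
A'' = 1/8 + 1/(2π) > 0, so this gives the minimum combined area; x ≈ 19.6035 cm to the square.

19.6035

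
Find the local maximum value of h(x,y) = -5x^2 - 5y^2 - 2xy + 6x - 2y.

∂h/∂x = -10x - 2y + 6 = 0 and ∂h/∂y = -2x - 10y - 2 = 0, so (x, y) = (2/3, -1/3).
The Hessian has h_{xx} = -10, h_{yy} = -10, h_{xy} = -2, giving D = 96 > 0 with h_{xx} < 0, so the point is a local maximum.
h(2/3, -1/3) = 7/3.

7/3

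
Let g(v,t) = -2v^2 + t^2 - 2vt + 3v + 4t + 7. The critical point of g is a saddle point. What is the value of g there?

85/12

∂g/∂v = -4v - 2t + 3 = 0 and ∂g/∂t = -2v + 2t + 4 = 0, so (v, t) = (7/6, -5/6).
The Hessian has g_{vv} = -4, g_{tt} = 2, g_{vt} = -2, giving D = -12 < 0, so the point is a saddle point.
g(7/6, -5/6) = 85/12.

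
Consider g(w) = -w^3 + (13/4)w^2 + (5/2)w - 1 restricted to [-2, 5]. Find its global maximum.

The derivative is -3w^2 + (13/2)w + 5/2, which vanishes at w = -1/3 and w = 5/2.
Evaluating at the critical points and endpoints: g(-2) = 15,  g(-1/3) = -155/108,  g(5/2) = 159/16,  g(5) = -129/4.
So the maximum is g(-2) = 15.

15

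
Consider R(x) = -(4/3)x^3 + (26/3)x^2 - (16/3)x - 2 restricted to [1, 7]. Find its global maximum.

30

The derivative is -4x^2 + (52/3)x - 16/3, whose only zero in [1, 7] is x = 4.
Candidates: R(1) = 0,  R(4) = 30,  R(7) = -72.
The maximum over the interval is 30, attained at x = 4.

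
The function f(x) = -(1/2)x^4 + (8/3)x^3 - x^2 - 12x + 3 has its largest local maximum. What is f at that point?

65/6

f'(x) = -2x^3 + 8x^2 - 2x - 12 = 0 at x = -1, 2, 3.
Since f''(x) = -6x^2 + 16x - 2, we get f''(-1) = -24 < 0 ⇒ local maximum; f''(2) = 6 > 0 ⇒ local minimum; f''(3) = -8 < 0 ⇒ local maximum.
The largest local maximum is f(-1) = 65/6.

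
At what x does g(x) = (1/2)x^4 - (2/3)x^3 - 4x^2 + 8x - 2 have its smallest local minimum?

-2

Critical points: g'(x) = 2x^3 - 2x^2 - 8x + 8 vanishes at x = -2, 1, 2.
g''(x) = 6x^2 - 4x - 8. g''(-2) = 24 > 0 ⇒ local minimum; g''(1) = -6 < 0 ⇒ local maximum; g''(2) = 8 > 0 ⇒ local minimum.
So the smallest local minimum value is g(-2) = -62/3.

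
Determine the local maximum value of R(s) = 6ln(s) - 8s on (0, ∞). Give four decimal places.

R'(s) = 6/s − 8 = 0 gives s = 3/4.
R''(s) = -6/s², which is negative for s > 0, so this is a local maximum.
R(3/4) = 6·ln(3/4) - 6 ≈ -7.7261.

-7.7261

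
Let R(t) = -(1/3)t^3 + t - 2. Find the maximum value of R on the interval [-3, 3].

4

The derivative is -t^2 + 1, which vanishes at t = -1 and t = 1.
Compare values at every candidate in [-3, 3]: R(-3) = 4,  R(-1) = -8/3,  R(1) = -4/3,  R(3) = -8.
So the maximum is R(-3) = 4.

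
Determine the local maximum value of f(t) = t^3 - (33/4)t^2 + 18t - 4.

f'(t) = 3t^2 - (33/2)t + 18 = 0 at t = 3/2, 4.
f''(t) = 6t - 33/2. f''(3/2) = -15/2 < 0 ⇒ local maximum; f''(4) = 15/2 > 0 ⇒ local minimum.
The local maximum is f(3/2) = 125/16.

125/16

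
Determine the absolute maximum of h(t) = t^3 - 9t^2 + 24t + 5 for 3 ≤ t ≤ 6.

41

h'(t) = 3t^2 - 18t + 24, whose only zero in [3, 6] is t = 4.
Compare values at every candidate in [3, 6]: h(3) = 23,  h(4) = 21,  h(6) = 41.
So the maximum is h(6) = 41.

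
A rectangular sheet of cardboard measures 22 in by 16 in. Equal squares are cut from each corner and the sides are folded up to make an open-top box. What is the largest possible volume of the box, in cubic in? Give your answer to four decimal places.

480.1005

With cut size x, the volume is V(x) = x(22 − 2x)(16 − 2x) for 0 < x < 8.
V'(x) = 12x^2 − 152x + 352. Setting V'(x) = 0 gives x ≈ 3.0504 (the root in (0, 8)).
V''(x) = 24x − 152 is negative there, so this is the maximum; V ≈ 480.1005.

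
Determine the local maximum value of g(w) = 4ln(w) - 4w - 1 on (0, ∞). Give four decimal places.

-5.0000

g'(w) = 4/w − 4 = 0 gives w = 1.
g''(w) = -4/w², which is negative for w > 0, so this is a local maximum.
g(1) = 4·ln(1) - 4 - 1 ≈ -5.0000.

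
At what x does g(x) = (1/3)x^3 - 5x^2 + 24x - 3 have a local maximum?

g'(x) = x^2 - 10x + 24. Setting g'(x) = 0 gives x ∈ {4, 6}.
Since g''(x) = 2x - 10, we get g''(4) = -2 < 0 ⇒ local maximum; g''(6) = 2 > 0 ⇒ local minimum.
The local maximum is g(4) = 103/3.

4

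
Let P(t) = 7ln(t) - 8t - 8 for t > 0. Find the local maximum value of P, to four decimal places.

-15.9347

P'(t) = 7/t − 8 = 0 gives t = 7/8.
P''(t) = -7/t², which is negative for t > 0, so this is a local maximum.
P(7/8) = 7·ln(7/8) - 7 - 8 ≈ -15.9347.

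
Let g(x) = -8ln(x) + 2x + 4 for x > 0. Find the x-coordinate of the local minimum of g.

g'(x) = -8/x + 2 = 0 gives x = 4.
g''(x) = 8/x², which is positive for x > 0, so this is a local minimum.
g(4) = -8·ln(4) + 8 + 4 ≈ 0.9096.

4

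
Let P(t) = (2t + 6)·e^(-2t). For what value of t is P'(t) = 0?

-5/2

By the product rule, P'(t) = (-4t - 10)·e^(-2t). Since e^(-2t) > 0, the only critical point is t = -5/2.
P''(-5/2) has the same sign as -4 < 0, so this is a local maximum.
P(-5/2) = (1)·e^(5) ≈ 148.4132.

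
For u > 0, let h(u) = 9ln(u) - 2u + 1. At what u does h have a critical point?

9/2

h'(u) = 9/u − 2 = 0 gives u = 9/2.
h''(u) = -9/u², which is negative for u > 0, so this is a local maximum.
h(9/2) = 9·ln(9/2) - 9 + 1 ≈ 5.5367.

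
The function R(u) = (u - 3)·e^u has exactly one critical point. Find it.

R'(u) = 1·e^u + (u - 3)·1·e^u = (u - 2)·e^u. Since e^u > 0, the only critical point is u = 2.
R''(2) has the same sign as 1 > 0, so this is a local minimum.
R(2) = (-1)·e^(2) ≈ -7.3891.

2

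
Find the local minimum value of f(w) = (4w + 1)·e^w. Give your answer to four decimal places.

-1.1460

By the product rule, f'(w) = (4w + 5)·e^w. Since e^w > 0, the only critical point is w = -5/4.
f''(-5/4) has the same sign as 4 > 0, so this is a local minimum.
f(-5/4) = (-4)·e^(-5/4) ≈ -1.1460.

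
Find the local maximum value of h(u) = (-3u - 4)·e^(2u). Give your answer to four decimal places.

Differentiating with the product rule gives h'(u) = (-6u - 11)·e^(2u). Since e^(2u) > 0, the only critical point is u = -11/6.
h''(-11/6) has the same sign as -6 < 0, so this is a local maximum.
h(-11/6) = (3/2)·e^(-11/3) ≈ 0.0383.

0.0383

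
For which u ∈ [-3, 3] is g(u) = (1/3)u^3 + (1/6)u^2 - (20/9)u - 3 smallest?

The derivative is u^2 + (1/3)u - 20/9, which vanishes at u = -5/3 and u = 4/3.
Evaluating at the critical points and endpoints: g(-3) = -23/6,  g(-5/3) = -61/162,  g(4/3) = -395/81,  g(3) = 5/6.
Hence the absolute minimum is -395/81 at u = 4/3.

4/3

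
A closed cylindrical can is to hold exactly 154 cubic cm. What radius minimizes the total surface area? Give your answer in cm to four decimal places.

With radius r and height h, πr²h = 154 so h = 154/(πr²), and S(r) = 2πr² + 2πrh = 2πr² + 2·154/r.
S'(r) = 4πr − 2·154/r² = 0 ⇒ r³ = 154/(2π), so r ≈ 2.9048 and h = 2r ≈ 5.8096.
S''(r) = 4π + 4·154/r³ > 0, so this is the minimum; S ≈ 159.0481.

2.9048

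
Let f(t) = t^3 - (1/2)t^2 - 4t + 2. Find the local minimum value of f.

-50/27

f'(t) = 3t^2 - t - 4. Setting f'(t) = 0 gives t ∈ {-1, 4/3}.
Second-derivative test with f''(t) = 6t - 1: f''(-1) = -7 < 0 ⇒ local maximum; f''(4/3) = 7 > 0 ⇒ local minimum.
So the local minimum value is f(4/3) = -50/27.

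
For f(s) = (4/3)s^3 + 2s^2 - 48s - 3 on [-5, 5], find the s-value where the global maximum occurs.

-4

f'(s) = 4s^2 + 4s - 48, which vanishes at s = -4 and s = 3.
Compare values at every candidate in [-5, 5]: f(-5) = 361/3; f(-4) = 407/3; f(3) = -93; f(5) = -79/3.
So the maximum is f(-4) = 407/3.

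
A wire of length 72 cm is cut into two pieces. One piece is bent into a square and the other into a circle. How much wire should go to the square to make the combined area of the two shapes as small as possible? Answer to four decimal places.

Let x be the length used for the square. Square side x/4; circle radius (72−x)/(2π).
A(x) = (x/4)² + π·((72−x)/(2π))² = x²/16 + (72−x)²/(4π) for 0 ≤ x ≤ 72. A'(x) = x/8 − (72−x)/(2π) = 0 gives x = 4·72/(π+4) ≈ 40.3271.
A'' = 1/8 + 1/(2π) > 0, so this gives the minimum combined area; x ≈ 40.3271 cm to the square.

40.3271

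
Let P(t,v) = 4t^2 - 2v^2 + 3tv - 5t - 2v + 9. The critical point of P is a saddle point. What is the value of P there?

∂P/∂t = 8t + 3v - 5 = 0 and ∂P/∂v = 3t - 4v - 2 = 0, so (t, v) = (26/41, -1/41).
The Hessian has P_{tt} = 8, P_{vv} = -4, P_{tv} = 3, giving D = -41 < 0, so the point is a saddle point.
P(26/41, -1/41) = 305/41.

305/41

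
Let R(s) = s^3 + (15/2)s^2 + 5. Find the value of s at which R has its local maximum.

-5

R'(s) = 3s^2 + 15s. Setting R'(s) = 0 gives s ∈ {-5, 0}.
Since R''(s) = 6s + 15, we get R''(-5) = -15 < 0 ⇒ local maximum; R''(0) = 15 > 0 ⇒ local minimum.
So the local maximum value is R(-5) = 135/2.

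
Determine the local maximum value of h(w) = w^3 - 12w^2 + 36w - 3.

29

h'(w) = 3w^2 - 24w + 36. Setting h'(w) = 0 gives w ∈ {2, 6}.
h''(w) = 6w - 24. h''(2) = -12 < 0 ⇒ local maximum; h''(6) = 12 > 0 ⇒ local minimum.
The local maximum is h(2) = 29.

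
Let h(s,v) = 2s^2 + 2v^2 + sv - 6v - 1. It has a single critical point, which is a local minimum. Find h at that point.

∂h/∂s = 4s + v = 0 and ∂h/∂v = s + 4v - 6 = 0, so (s, v) = (-2/5, 8/5).
The Hessian has h_{ss} = 4, h_{vv} = 4, h_{sv} = 1, giving D = 15 > 0 with h_{ss} > 0, so the point is a local minimum.
h(-2/5, 8/5) = -29/5.

-29/5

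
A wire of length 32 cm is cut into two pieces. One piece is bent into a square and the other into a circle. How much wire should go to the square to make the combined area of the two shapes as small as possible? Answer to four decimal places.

17.9232

Let x be the length used for the square. Square side x/4; circle radius (32−x)/(2π).
A(x) = (x/4)² + π·((32−x)/(2π))² = x²/16 + (32−x)²/(4π) for 0 ≤ x ≤ 32. A'(x) = x/8 − (32−x)/(2π) = 0 gives x = 4·32/(π+4) ≈ 17.9232.
A'' = 1/8 + 1/(2π) > 0, so this gives the minimum combined area; x ≈ 17.9232 cm to the square.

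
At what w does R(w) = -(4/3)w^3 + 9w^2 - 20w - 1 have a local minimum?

2

R'(w) = -4w^2 + 18w - 20 = 0 at w = 2, 5/2.
Since R''(w) = -8w + 18, we get R''(2) = 2 > 0 ⇒ local minimum; R''(5/2) = -2 < 0 ⇒ local maximum.
The local minimum is R(2) = -47/3.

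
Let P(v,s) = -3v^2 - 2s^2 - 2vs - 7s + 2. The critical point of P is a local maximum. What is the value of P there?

187/20

∂P/∂v = -6v - 2s = 0 and ∂P/∂s = -2v - 4s - 7 = 0, so (v, s) = (7/10, -21/10).
The Hessian has P_{vv} = -6, P_{ss} = -4, P_{vs} = -2, giving D = 20 > 0 with P_{vv} < 0, so the point is a local maximum.
P(7/10, -21/10) = 187/20.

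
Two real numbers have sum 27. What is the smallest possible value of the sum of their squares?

729/2

With a + b = 27, a^2 + b^2 = a^2 + (27 − a)^2.
The derivative 2a − 2(27 − a) = 4a − 54 vanishes at a = 27/2; second derivative 4 > 0, a minimum.
The minimum is 2·(27/2)^2 = 729/2.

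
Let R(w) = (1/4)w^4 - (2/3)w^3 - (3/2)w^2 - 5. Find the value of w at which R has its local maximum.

Critical points: R'(w) = w^3 - 2w^2 - 3w vanishes at w = -1, 0, 3.
R''(w) = 3w^2 - 4w - 3. R''(-1) = 4 > 0 ⇒ local minimum; R''(0) = -3 < 0 ⇒ local maximum; R''(3) = 12 > 0 ⇒ local minimum.
So the local maximum value is R(0) = -5.

0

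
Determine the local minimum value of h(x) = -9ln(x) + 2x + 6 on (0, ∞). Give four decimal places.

h'(x) = -9/x + 2 = 0 gives x = 9/2.
h''(x) = 9/x², which is positive for x > 0, so this is a local minimum.
h(9/2) = -9·ln(9/2) + 9 + 6 ≈ 1.4633.

1.4633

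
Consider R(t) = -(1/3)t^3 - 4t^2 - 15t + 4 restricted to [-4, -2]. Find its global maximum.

The derivative is -t^2 - 8t - 15, whose only zero in [-4, -2] is t = -3.
Compare values at every candidate in [-4, -2]: R(-4) = 64/3; R(-3) = 22; R(-2) = 62/3.
Hence the absolute maximum is 22 at t = -3.

22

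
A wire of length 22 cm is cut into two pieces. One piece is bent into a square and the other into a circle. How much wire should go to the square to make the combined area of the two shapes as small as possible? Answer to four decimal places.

12.3222

Let x be the length used for the square. Square side x/4; circle radius (22−x)/(2π).
A(x) = (x/4)² + π·((22−x)/(2π))² = x²/16 + (22−x)²/(4π) for 0 ≤ x ≤ 22. A'(x) = x/8 − (22−x)/(2π) = 0 gives x = 4·22/(π+4) ≈ 12.3222.
A'' = 1/8 + 1/(2π) > 0, so this gives the minimum combined area; x ≈ 12.3222 cm to the square.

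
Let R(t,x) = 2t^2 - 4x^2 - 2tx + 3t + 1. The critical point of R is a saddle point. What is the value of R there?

∂R/∂t = 4t - 2x + 3 = 0 and ∂R/∂x = -2t - 8x = 0, so (t, x) = (-2/3, 1/6).
The Hessian has R_{tt} = 4, R_{xx} = -8, R_{tx} = -2, giving D = -36 < 0, so the point is a saddle point.
R(-2/3, 1/6) = 0.

0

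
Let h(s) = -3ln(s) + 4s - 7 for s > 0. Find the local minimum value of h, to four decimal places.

-3.1370

h'(s) = -3/s + 4 = 0 gives s = 3/4.
h''(s) = 3/s², which is positive for s > 0, so this is a local minimum.
h(3/4) = -3·ln(3/4) + 3 - 7 ≈ -3.1370.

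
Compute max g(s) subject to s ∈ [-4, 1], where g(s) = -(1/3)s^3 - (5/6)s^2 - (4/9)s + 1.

97/9

The derivative is -s^2 - (5/3)s - 4/9, which vanishes at s = -4/3 and s = -1/3.
Evaluating at the critical points and endpoints: g(-4) = 97/9; g(-4/3) = 73/81; g(-1/3) = 173/162; g(1) = -11/18.
The maximum over the interval is 97/9, attained at s = -4.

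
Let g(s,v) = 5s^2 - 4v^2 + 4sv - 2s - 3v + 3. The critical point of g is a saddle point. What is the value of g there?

∂g/∂s = 10s + 4v - 2 = 0 and ∂g/∂v = 4s - 8v - 3 = 0, so (s, v) = (7/24, -11/48).
The Hessian has g_{ss} = 10, g_{vv} = -8, g_{sv} = 4, giving D = -96 < 0, so the point is a saddle point.
g(7/24, -11/48) = 293/96.

293/96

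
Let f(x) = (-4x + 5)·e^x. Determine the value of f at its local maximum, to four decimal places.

5.1361

Differentiating with the product rule gives f'(x) = (-4x + 1)·e^x. Since e^x > 0, the only critical point is x = 1/4.
f''(1/4) has the same sign as -4 < 0, so this is a local maximum.
f(1/4) = (4)·e^(1/4) ≈ 5.1361.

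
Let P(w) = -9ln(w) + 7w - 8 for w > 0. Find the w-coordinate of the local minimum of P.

P'(w) = -9/w + 7 = 0 gives w = 9/7.
P''(w) = 9/w², which is positive for w > 0, so this is a local minimum.
P(9/7) = -9·ln(9/7) + 9 - 8 ≈ -1.2618.

9/7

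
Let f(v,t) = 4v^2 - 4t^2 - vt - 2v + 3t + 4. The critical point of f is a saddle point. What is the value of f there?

274/65

∂f/∂v = 8v - t - 2 = 0 and ∂f/∂t = -v - 8t + 3 = 0, so (v, t) = (19/65, 22/65).
The Hessian has f_{vv} = 8, f_{tt} = -8, f_{vt} = -1, giving D = -65 < 0, so the point is a saddle point.
f(19/65, 22/65) = 274/65.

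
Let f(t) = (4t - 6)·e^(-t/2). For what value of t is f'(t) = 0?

f'(t) = 4·e^(-t/2) + (4t - 6)·(-1/2)·e^(-t/2) = (-2t + 7)·e^(-t/2). Since e^(-t/2) > 0, the only critical point is t = 7/2.
f''(7/2) has the same sign as -2 < 0, so this is a local maximum.
f(7/2) = (8)·e^(-7/4) ≈ 1.3902.

7/2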